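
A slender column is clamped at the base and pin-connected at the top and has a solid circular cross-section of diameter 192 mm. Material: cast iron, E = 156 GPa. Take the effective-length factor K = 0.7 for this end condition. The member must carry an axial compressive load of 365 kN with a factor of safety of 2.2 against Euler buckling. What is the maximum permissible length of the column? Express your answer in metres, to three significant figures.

I = πd⁴/64 = π×192⁴/64 = 6.671×10^7 mm⁴
I = 6.671×10^-5 m⁴
Required critical load P_cr = n·P = 2.2 × 365 = 803.0 kN = 8.030×10^5 N
From P_cr = π²EI/(K·L)²:  L = (1/K)·√(π²EI/P_cr) = (1/0.7)·√(π²×1.56×10^11×6.671×10^-5/8.030×10^5)
L = 16.2 m

L_max ≈ 16.2 m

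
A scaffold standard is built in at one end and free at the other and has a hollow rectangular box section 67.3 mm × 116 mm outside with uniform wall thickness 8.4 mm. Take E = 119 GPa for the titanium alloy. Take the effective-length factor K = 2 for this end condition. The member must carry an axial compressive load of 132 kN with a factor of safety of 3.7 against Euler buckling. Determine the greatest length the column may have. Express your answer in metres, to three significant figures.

Inner dimensions: h_i = 116 − 2×8.4 = 99.20 mm, b_i = 67.3 − 2×8.4 = 50.50 mm
Weak-axis I_min = (h_o·b_o³ − h_i·b_i³)/12 with b_o = 67.3, b_i = 50.50 mm (shorter outer/inner sides).
I_min = (116×67.3³ − 99.20×50.50³)/12 = 1.882×10^6 mm⁴
I = 1.882×10^-6 m⁴
Required critical load P_cr = n·P = 3.7 × 132 = 488.4 kN = 4.884×10^5 N
From P_cr = π²EI/(K·L)²:  L = (1/K)·√(π²EI/P_cr) = (1/2)·√(π²×1.19×10^11×1.882×10^-6/4.884×10^5)
L = 1.06 m

L_max ≈ 1.06 m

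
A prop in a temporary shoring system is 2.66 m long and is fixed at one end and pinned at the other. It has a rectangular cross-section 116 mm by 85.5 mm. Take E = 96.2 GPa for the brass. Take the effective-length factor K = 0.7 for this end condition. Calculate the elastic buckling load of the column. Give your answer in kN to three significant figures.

P_cr ≈ 1650 kN

Buckling occurs about the weak axis: I_min = h·b³/12 with b = 85.5 mm (the shorter side).
I_min = 116×85.5³/12 = 6.042×10^6 mm⁴
I = 6.042×10^6 mm⁴ = 6.042×10^-6 m⁴
Effective length L_e = K·L = 0.7 × 2.66 = 1.862 m
P_cr = π²EI / L_e² = π² × 96.2×10⁹ × 6.042×10^-6 / 1.862² = 1.655×10^6 N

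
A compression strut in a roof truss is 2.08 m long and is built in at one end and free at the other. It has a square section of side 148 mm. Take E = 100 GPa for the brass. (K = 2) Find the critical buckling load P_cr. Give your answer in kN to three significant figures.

I = a⁴/12 = 148⁴/12 = 3.998×10^7 mm⁴
I = 3.998×10^7 mm⁴ = 3.998×10^-5 m⁴
Effective length L_e = K·L = 2 × 2.08 = 4.160 m
P_cr = π²EI / L_e² = π² × 100×10⁹ × 3.998×10^-5 / 4.160² = 2.280×10^6 N

P_cr ≈ 2280 kN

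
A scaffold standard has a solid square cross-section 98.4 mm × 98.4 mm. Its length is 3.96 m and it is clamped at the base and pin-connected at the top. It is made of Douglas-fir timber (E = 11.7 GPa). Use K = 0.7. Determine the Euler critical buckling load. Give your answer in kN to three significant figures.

P_cr ≈ 117 kN

I = a⁴/12 = 98.4⁴/12 = 7.813×10^6 mm⁴
I = 7.813×10^6 mm⁴ = 7.813×10^-6 m⁴
Effective length L_e = K·L = 0.7 × 3.96 = 2.772 m
P_cr = π²EI / L_e² = π² × 11.7×10⁹ × 7.813×10^-6 / 2.772² = 1.174×10^5 N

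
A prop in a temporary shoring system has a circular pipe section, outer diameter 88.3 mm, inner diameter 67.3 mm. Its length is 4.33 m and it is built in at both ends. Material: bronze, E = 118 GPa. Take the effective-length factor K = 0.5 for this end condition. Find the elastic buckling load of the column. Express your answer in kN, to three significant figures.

P_cr ≈ 491 kN

d_o = 88.3 mm, d_i = 67.3 mm
I = π(d_o⁴ − d_i⁴)/64 = π(88.3⁴ − 67.30⁴)/64 = 1.977×10^6 mm⁴
I = 1.977×10^6 mm⁴ = 1.977×10^-6 m⁴
Effective length L_e = K·L = 0.5 × 4.33 = 2.165 m
P_cr = π²EI / L_e² = π² × 118×10⁹ × 1.977×10^-6 / 2.165² = 4.912×10^5 N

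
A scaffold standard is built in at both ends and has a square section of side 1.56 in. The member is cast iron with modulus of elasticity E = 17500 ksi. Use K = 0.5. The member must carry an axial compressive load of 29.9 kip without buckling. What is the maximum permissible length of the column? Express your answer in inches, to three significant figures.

L_max ≈ 107 in

I = a⁴/12 = 1.56⁴/12 = 0.4935 in⁴
At the buckling limit P_cr = P = 2.990×10^4 lb
From P_cr = π²EI/(K·L)²:  L = (1/K)·√(π²EI/P_cr) = (1/0.5)·√(π²×1.75×10^7×0.4935/2.990×10^4)
L = 107 in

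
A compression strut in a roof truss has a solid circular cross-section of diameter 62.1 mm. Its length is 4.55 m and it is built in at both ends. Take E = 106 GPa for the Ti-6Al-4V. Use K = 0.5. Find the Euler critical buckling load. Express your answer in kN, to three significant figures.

I = πd⁴/64 = π×62.1⁴/64 = 7.300×10^5 mm⁴
I = 7.300×10^5 mm⁴ = 7.300×10^-7 m⁴
Effective length L_e = K·L = 0.5 × 4.55 = 2.275 m
P_cr = π²EI / L_e² = π² × 106×10⁹ × 7.300×10^-7 / 2.275² = 1.476×10^5 N

P_cr ≈ 148 kN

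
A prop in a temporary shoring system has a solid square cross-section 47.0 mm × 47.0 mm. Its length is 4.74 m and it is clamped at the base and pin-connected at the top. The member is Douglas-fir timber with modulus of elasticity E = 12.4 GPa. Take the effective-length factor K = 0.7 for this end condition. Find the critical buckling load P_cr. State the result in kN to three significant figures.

P_cr ≈ 4.52 kN

I = a⁴/12 = 47.0⁴/12 = 4.066×10^5 mm⁴
I = 4.066×10^5 mm⁴ = 4.066×10^-7 m⁴
Effective length L_e = K·L = 0.7 × 4.74 = 3.318 m
P_cr = π²EI / L_e² = π² × 12.4×10⁹ × 4.066×10^-7 / 3.318² = 4.520×10^3 N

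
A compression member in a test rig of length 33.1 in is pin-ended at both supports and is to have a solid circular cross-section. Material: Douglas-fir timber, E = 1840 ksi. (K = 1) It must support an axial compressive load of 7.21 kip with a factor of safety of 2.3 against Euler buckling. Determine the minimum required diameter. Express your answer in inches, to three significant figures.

d ≈ 2.12 in

Required P_cr = n·P = 2.3 × 7.21 = 16.58 kip
L_e = K·L = 1 × 33.1 = 33.10 in
Required I = P_cr·L_e²/(π²E) = 1.658×10^4 × 33.10² / (π² × 1.84×10^6) = 1.000 in⁴
Solid circle: I = πd⁴/64  ⇒  d = (64I/π)^(1/4) = (64×1.000/π)^(1/4) = 2.12 in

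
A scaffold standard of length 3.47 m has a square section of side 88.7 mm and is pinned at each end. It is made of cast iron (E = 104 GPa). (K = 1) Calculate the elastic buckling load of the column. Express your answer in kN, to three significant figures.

P_cr ≈ 440 kN

I = a⁴/12 = 88.7⁴/12 = 5.158×10^6 mm⁴
I = 5.158×10^6 mm⁴ = 5.158×10^-6 m⁴
Effective length L_e = K·L = 1 × 3.47 = 3.470 m
P_cr = π²EI / L_e² = π² × 104×10⁹ × 5.158×10^-6 / 3.470² = 4.397×10^5 N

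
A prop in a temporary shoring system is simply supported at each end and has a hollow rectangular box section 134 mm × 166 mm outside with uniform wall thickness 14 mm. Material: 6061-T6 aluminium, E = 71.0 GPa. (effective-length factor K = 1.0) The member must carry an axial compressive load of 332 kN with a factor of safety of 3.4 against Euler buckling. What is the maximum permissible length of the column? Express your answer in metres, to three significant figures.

L_max ≈ 3.49 m

Inner dimensions: h_i = 166 − 2×14 = 138.0 mm, b_i = 134 − 2×14 = 106.0 mm
Weak-axis I_min = (h_o·b_o³ − h_i·b_i³)/12 with b_o = 134, b_i = 106.0 mm (shorter outer/inner sides).
I_min = (166×134³ − 138.0×106.0³)/12 = 1.959×10^7 mm⁴
I = 1.959×10^-5 m⁴
Required critical load P_cr = n·P = 3.4 × 332 = 1129 kN = 1.129×10^6 N
From P_cr = π²EI/(K·L)²:  L = (1/K)·√(π²EI/P_cr) = (1/1)·√(π²×7.10×10^10×1.959×10^-5/1.129×10^6)
L = 3.49 m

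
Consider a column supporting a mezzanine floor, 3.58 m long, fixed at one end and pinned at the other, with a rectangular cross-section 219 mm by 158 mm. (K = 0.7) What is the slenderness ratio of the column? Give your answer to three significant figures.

Buckling occurs about the weak axis: I_min = h·b³/12 with b = 158 mm (the shorter side).
I_min = 219×158³/12 = 7.198×10^7 mm⁴
A = 3.460×10^4 mm²;  r_min = √(I/A) = √(7.198×10^7/3.460×10^4) = 45.61 mm
L_e = K·L = 0.7 × 3.58 m = 2.506 m = 2506.0 mm
λ = L_e / r_min = 2506.0 / 45.61 = 54.9

λ ≈ 54.9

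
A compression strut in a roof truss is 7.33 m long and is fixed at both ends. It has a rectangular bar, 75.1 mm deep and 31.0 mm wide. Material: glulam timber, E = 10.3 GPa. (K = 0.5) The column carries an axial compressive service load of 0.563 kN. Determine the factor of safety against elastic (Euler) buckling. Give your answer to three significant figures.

n ≈ 2.51

Buckling occurs about the weak axis: I_min = h·b³/12 with b = 31.0 mm (the shorter side).
I_min = 75.1×31.0³/12 = 1.864×10^5 mm⁴
I = 1.864×10^5 mm⁴ = 1.864×10^-7 m⁴
Effective length L_e = K·L = 0.5 × 7.33 = 3.665 m
P_cr = π²EI / L_e² = π² × 10.3×10⁹ × 1.864×10^-7 / 3.665² = 1.411×10^3 N
Factor of safety n = P_cr / P = 1.4110 / 0.563 = 2.51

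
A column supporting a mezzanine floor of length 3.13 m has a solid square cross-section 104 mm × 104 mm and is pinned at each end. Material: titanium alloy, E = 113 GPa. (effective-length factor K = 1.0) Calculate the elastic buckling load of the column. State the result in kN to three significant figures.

P_cr ≈ 1110 kN

I = a⁴/12 = 104⁴/12 = 9.749×10^6 mm⁴
I = 9.749×10^6 mm⁴ = 9.749×10^-6 m⁴
Effective length L_e = K·L = 1 × 3.13 = 3.130 m
P_cr = π²EI / L_e² = π² × 113×10⁹ × 9.749×10^-6 / 3.130² = 1.110×10^6 N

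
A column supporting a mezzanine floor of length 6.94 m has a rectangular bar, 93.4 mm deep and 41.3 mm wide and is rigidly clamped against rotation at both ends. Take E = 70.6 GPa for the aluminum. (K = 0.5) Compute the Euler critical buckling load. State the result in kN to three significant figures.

Buckling occurs about the weak axis: I_min = h·b³/12 with b = 41.3 mm (the shorter side).
I_min = 93.4×41.3³/12 = 5.483×10^5 mm⁴
I = 5.483×10^5 mm⁴ = 5.483×10^-7 m⁴
Effective length L_e = K·L = 0.5 × 6.94 = 3.470 m
P_cr = π²EI / L_e² = π² × 70.6×10⁹ × 5.483×10^-7 / 3.470² = 3.173×10^4 N

P_cr ≈ 31.7 kN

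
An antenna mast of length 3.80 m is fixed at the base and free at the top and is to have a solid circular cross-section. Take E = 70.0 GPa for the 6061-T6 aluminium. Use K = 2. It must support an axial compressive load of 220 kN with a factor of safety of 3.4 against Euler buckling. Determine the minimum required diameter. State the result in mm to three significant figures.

Required P_cr = n·P = 3.4 × 220 = 748.0 kN
L_e = K·L = 2 × 3.80 = 7.600 m
Required I = P_cr·L_e²/(π²E) = 7.480×10^5 × 7.600² / (π² × 7.00×10^10) = 6.254×10^-5 m⁴
I_req = 6.254×10^7 mm⁴
Solid circle: I = πd⁴/64  ⇒  d = (64I/π)^(1/4) = (64×6.254×10^7/π)^(1/4) = 189 mm

d ≈ 189 mm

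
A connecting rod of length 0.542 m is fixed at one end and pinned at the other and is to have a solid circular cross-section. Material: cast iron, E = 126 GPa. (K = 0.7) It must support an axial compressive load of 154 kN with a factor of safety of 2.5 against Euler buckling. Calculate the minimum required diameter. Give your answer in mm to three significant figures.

Required P_cr = n·P = 2.5 × 154 = 385.0 kN
L_e = K·L = 0.7 × 0.542 = 0.3794 m
Required I = P_cr·L_e²/(π²E) = 3.850×10^5 × 0.3794² / (π² × 1.26×10^11) = 4.456×10^-8 m⁴
I_req = 4.456×10^4 mm⁴
Solid circle: I = πd⁴/64  ⇒  d = (64I/π)^(1/4) = (64×4.456×10^4/π)^(1/4) = 30.9 mm

d ≈ 30.9 mm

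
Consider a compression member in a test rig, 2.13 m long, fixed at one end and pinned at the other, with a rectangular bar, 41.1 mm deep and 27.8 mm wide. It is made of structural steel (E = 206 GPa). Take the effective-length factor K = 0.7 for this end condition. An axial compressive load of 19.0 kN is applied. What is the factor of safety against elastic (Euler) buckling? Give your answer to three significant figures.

n ≈ 3.54

Buckling occurs about the weak axis: I_min = h·b³/12 with b = 27.8 mm (the shorter side).
I_min = 41.1×27.8³/12 = 7.359×10^4 mm⁴
I = 7.359×10^4 mm⁴ = 7.359×10^-8 m⁴
Effective length L_e = K·L = 0.7 × 2.13 = 1.491 m
P_cr = π²EI / L_e² = π² × 206×10⁹ × 7.359×10^-8 / 1.491² = 6.730×10^4 N
Factor of safety n = P_cr / P = 67.299 / 19.0 = 3.54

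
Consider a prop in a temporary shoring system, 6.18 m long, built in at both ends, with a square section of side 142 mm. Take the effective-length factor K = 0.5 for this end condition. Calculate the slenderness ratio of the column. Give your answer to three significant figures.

For a square r = a/√12 = 142/√12 = 40.99 mm
L_e = K·L = 0.5 × 6.18 m = 3.090 m = 3090.0 mm
λ = L_e / r_min = 3090.0 / 40.99 = 75.4

λ ≈ 75.4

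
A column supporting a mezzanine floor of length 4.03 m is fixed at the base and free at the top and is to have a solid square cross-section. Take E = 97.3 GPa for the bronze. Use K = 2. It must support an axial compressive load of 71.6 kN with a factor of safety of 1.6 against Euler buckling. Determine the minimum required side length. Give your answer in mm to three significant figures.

a ≈ 98.2 mm

Required P_cr = n·P = 1.6 × 71.6 = 114.6 kN
L_e = K·L = 2 × 4.03 = 8.060 m
Required I = P_cr·L_e²/(π²E) = 1.146×10^5 × 8.060² / (π² × 9.73×10^10) = 7.750×10^-6 m⁴
I_req = 7.750×10^6 mm⁴
Solid square: I = a⁴/12  ⇒  a = (12I)^(1/4) = (12×7.750×10^6)^(1/4) = 98.2 mm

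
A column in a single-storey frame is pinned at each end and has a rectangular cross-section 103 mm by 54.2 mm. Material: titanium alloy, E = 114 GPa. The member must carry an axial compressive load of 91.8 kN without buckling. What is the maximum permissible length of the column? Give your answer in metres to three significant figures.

L_max ≈ 4.09 m

Buckling occurs about the weak axis: I_min = h·b³/12 with b = 54.2 mm (the shorter side).
I_min = 103×54.2³/12 = 1.367×10^6 mm⁴
I = 1.367×10^-6 m⁴
At the buckling limit P_cr = P = 9.180×10^4 N
From P_cr = π²EI/(K·L)²:  L = (1/K)·√(π²EI/P_cr) = (1/1)·√(π²×1.14×10^11×1.367×10^-6/9.180×10^4)
L = 4.09 m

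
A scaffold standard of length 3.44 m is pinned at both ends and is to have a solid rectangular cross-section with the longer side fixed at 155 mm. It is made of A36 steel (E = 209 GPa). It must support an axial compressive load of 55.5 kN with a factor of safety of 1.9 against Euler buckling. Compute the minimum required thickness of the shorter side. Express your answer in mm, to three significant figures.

b ≈ 36.0 mm

Required P_cr = n·P = 1.9 × 55.5 = 105.4 kN
L_e = K·L = 1 × 3.44 = 3.440 m
Required I = P_cr·L_e²/(π²E) = 1.054×10^5 × 3.440² / (π² × 2.09×10^11) = 6.049×10^-7 m⁴
I_req = 6.049×10^5 mm⁴
Rectangle, weak axis: I_min = h·b³/12 with h = 155 mm fixed  ⇒  b = (12I/h)^(1/3) = 36.0 mm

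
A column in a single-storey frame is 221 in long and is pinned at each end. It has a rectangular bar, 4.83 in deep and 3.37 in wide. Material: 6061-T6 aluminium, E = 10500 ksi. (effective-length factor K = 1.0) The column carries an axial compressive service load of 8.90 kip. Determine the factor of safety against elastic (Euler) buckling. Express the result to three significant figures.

Buckling occurs about the weak axis: I_min = h·b³/12 with b = 3.37 in (the shorter side).
I_min = 4.83×3.37³/12 = 15.40 in⁴
Effective length L_e = K·L = 1 × 221 = 221.0 in
P_cr = π²EI / L_e² = π² × 10500×10³ × 15.40 / 221.0² = 3.269×10^4 lb
Factor of safety n = P_cr / P = 32.686 / 8.90 = 3.67

n ≈ 3.67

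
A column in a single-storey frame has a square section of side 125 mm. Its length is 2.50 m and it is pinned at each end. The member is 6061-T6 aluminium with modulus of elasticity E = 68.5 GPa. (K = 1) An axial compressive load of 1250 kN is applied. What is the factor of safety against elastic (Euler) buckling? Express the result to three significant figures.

I = a⁴/12 = 125⁴/12 = 2.035×10^7 mm⁴
I = 2.035×10^7 mm⁴ = 2.035×10^-5 m⁴
Effective length L_e = K·L = 1 × 2.50 = 2.500 m
P_cr = π²EI / L_e² = π² × 68.5×10⁹ × 2.035×10^-5 / 2.500² = 2.201×10^6 N
Factor of safety n = P_cr / P = 2200.7 / 1250 = 1.76

n ≈ 1.76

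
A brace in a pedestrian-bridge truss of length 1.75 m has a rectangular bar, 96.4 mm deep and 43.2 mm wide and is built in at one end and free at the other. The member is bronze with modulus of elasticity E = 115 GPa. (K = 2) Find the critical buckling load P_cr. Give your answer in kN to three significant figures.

P_cr ≈ 60.0 kN

Buckling occurs about the weak axis: I_min = h·b³/12 with b = 43.2 mm (the shorter side).
I_min = 96.4×43.2³/12 = 6.477×10^5 mm⁴
I = 6.477×10^5 mm⁴ = 6.477×10^-7 m⁴
Effective length L_e = K·L = 2 × 1.75 = 3.500 m
P_cr = π²EI / L_e² = π² × 115×10⁹ × 6.477×10^-7 / 3.500² = 6.001×10^4 N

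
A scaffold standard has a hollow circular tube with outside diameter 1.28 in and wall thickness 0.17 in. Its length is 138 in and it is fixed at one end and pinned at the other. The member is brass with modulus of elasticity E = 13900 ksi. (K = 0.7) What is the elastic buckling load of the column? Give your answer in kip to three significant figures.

P_cr ≈ 1.37 kip

Inner diameter d_i = 1.28 − 2×0.17 = 0.9400 in
I = π(d_o⁴ − d_i⁴)/64 = π(1.28⁴ − 0.9400⁴)/64 = 9.344×10^-2 in⁴
Effective length L_e = K·L = 0.7 × 138 = 96.60 in
P_cr = π²EI / L_e² = π² × 13900×10³ × 9.344×10^-2 / 96.60² = 1.374×10^3 lb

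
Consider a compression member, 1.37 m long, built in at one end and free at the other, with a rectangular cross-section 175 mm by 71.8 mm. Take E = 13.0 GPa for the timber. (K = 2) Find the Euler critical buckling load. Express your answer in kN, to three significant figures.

Buckling occurs about the weak axis: I_min = h·b³/12 with b = 71.8 mm (the shorter side).
I_min = 175×71.8³/12 = 5.398×10^6 mm⁴
I = 5.398×10^6 mm⁴ = 5.398×10^-6 m⁴
Effective length L_e = K·L = 2 × 1.37 = 2.740 m
P_cr = π²EI / L_e² = π² × 13.0×10⁹ × 5.398×10^-6 / 2.740² = 9.225×10^4 N

P_cr ≈ 92.3 kN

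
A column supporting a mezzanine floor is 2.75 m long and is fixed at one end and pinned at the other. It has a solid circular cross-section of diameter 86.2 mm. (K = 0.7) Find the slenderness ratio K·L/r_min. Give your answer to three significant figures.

λ ≈ 89.3

I = πd⁴/64 = π×86.2⁴/64 = 2.710×10^6 mm⁴
A = 5.836×10^3 mm²;  r_min = √(I/A) = √(2.710×10^6/5.836×10^3) = 21.55 mm
L_e = K·L = 0.7 × 2.75 m = 1.925 m = 1925.0 mm
λ = L_e / r_min = 1925.0 / 21.55 = 89.3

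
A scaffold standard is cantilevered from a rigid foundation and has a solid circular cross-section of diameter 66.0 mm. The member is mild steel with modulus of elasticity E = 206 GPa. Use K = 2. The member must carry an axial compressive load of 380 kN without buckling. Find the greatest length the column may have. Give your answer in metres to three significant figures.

L_max ≈ 1.12 m

I = πd⁴/64 = π×66.0⁴/64 = 9.314×10^5 mm⁴
I = 9.314×10^-7 m⁴
At the buckling limit P_cr = P = 3.800×10^5 N
From P_cr = π²EI/(K·L)²:  L = (1/K)·√(π²EI/P_cr) = (1/2)·√(π²×2.06×10^11×9.314×10^-7/3.800×10^5)
L = 1.12 m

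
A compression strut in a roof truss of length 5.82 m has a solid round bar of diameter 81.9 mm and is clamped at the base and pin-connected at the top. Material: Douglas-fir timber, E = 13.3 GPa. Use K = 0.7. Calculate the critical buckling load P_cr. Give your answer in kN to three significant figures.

P_cr ≈ 17.5 kN

I = πd⁴/64 = π×81.9⁴/64 = 2.209×10^6 mm⁴
I = 2.209×10^6 mm⁴ = 2.209×10^-6 m⁴
Effective length L_e = K·L = 0.7 × 5.82 = 4.074 m
P_cr = π²EI / L_e² = π² × 13.3×10⁹ × 2.209×10^-6 / 4.074² = 1.747×10^4 N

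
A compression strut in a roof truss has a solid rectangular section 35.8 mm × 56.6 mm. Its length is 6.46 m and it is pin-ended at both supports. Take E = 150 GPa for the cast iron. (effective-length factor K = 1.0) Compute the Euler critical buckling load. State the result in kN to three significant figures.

Buckling occurs about the weak axis: I_min = h·b³/12 with b = 35.8 mm (the shorter side).
I_min = 56.6×35.8³/12 = 2.164×10^5 mm⁴
I = 2.164×10^5 mm⁴ = 2.164×10^-7 m⁴
Effective length L_e = K·L = 1 × 6.46 = 6.460 m
P_cr = π²EI / L_e² = π² × 150×10⁹ × 2.164×10^-7 / 6.460² = 7.677×10^3 N

P_cr ≈ 7.68 kN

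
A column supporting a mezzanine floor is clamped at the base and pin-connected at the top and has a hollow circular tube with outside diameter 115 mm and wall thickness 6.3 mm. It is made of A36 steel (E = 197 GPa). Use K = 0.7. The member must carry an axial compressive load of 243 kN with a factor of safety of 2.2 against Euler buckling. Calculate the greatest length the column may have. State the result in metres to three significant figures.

L_max ≈ 4.86 m

Inner diameter d_i = 115 − 2×6.3 = 102.4 mm
I = π(d_o⁴ − d_i⁴)/64 = π(115⁴ − 102.4⁴)/64 = 3.188×10^6 mm⁴
I = 3.188×10^-6 m⁴
Required critical load P_cr = n·P = 2.2 × 243 = 534.6 kN = 5.346×10^5 N
From P_cr = π²EI/(K·L)²:  L = (1/K)·√(π²EI/P_cr) = (1/0.7)·√(π²×1.97×10^11×3.188×10^-6/5.346×10^5)
L = 4.86 m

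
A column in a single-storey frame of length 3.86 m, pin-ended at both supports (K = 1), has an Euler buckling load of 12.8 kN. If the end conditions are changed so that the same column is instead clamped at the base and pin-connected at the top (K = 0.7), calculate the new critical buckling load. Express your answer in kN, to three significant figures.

P_cr ≈ 26.1 kN

P_cr ∝ 1/K², so P_cr,new = P_cr,old × (K_old/K_new)² = 12.8 × (1/0.7)²
= 12.8 × 2.041 = 26.1 kN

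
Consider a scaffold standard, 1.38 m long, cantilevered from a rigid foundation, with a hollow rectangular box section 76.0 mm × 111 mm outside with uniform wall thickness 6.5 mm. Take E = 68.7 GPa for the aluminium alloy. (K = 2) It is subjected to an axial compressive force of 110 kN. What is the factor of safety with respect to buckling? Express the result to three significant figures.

Inner dimensions: h_i = 111 − 2×6.5 = 98.00 mm, b_i = 76.0 − 2×6.5 = 63.00 mm
Weak-axis I_min = (h_o·b_o³ − h_i·b_i³)/12 with b_o = 76.0, b_i = 63.00 mm (shorter outer/inner sides).
I_min = (111×76.0³ − 98.00×63.00³)/12 = 2.018×10^6 mm⁴
I = 2.018×10^6 mm⁴ = 2.018×10^-6 m⁴
Effective length L_e = K·L = 2 × 1.38 = 2.760 m
P_cr = π²EI / L_e² = π² × 68.7×10⁹ × 2.018×10^-6 / 2.760² = 1.797×10^5 N
Factor of safety n = P_cr / P = 179.66 / 110 = 1.63

n ≈ 1.63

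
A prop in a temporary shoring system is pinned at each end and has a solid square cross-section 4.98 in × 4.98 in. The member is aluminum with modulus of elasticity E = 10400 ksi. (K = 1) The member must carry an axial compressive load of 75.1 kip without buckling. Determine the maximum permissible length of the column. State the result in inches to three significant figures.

I = a⁴/12 = 4.98⁴/12 = 51.25 in⁴
At the buckling limit P_cr = P = 7.510×10^4 lb
From P_cr = π²EI/(K·L)²:  L = (1/K)·√(π²EI/P_cr) = (1/1)·√(π²×1.04×10^7×51.25/7.510×10^4)
L = 265 in

L_max ≈ 265 in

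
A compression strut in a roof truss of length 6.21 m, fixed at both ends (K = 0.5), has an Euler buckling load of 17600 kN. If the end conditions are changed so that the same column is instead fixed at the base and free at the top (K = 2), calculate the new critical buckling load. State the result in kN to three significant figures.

P_cr ∝ 1/K², so P_cr,new = P_cr,old × (K_old/K_new)² = 17600 × (0.5/2)²
= 17600 × 0.06250 = 1100 kN

P_cr ≈ 1100 kN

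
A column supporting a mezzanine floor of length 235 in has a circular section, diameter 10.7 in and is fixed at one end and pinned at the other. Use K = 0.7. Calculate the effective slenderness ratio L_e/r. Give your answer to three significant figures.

For a solid circle r = d/4 = 10.7/4 = 2.675 in
L_e = K·L = 0.7 × 235 = 164.5 in
λ = L_e / r_min = 164.50 / 2.675 = 61.5

λ ≈ 61.5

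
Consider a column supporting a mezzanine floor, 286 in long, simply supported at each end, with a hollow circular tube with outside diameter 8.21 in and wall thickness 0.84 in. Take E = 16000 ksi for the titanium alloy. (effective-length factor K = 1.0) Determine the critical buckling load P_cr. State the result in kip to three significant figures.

P_cr ≈ 258 kip

Inner diameter d_i = 8.21 − 2×0.84 = 6.530 in
I = π(d_o⁴ − d_i⁴)/64 = π(8.21⁴ − 6.530⁴)/64 = 133.8 in⁴
Effective length L_e = K·L = 1 × 286 = 286.0 in
P_cr = π²EI / L_e² = π² × 16000×10³ × 133.8 / 286.0² = 2.582×10^5 lb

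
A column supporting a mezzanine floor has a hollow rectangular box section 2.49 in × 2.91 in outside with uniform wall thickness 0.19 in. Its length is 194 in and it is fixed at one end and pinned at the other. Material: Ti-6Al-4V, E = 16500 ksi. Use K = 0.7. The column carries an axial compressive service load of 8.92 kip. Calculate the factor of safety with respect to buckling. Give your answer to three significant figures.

n ≈ 1.75

Inner dimensions: h_i = 2.91 − 2×0.19 = 2.530 in, b_i = 2.49 − 2×0.19 = 2.110 in
Weak-axis I_min = (h_o·b_o³ − h_i·b_i³)/12 with b_o = 2.49, b_i = 2.110 in (shorter outer/inner sides).
I_min = (2.91×2.49³ − 2.530×2.110³)/12 = 1.763 in⁴
Effective length L_e = K·L = 0.7 × 194 = 135.8 in
P_cr = π²EI / L_e² = π² × 16500×10³ × 1.763 / 135.8² = 1.557×10^4 lb
Factor of safety n = P_cr / P = 15.570 / 8.92 = 1.75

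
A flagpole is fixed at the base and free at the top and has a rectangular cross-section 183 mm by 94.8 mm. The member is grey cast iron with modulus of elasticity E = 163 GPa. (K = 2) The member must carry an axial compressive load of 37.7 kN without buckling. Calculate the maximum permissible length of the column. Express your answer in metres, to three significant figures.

L_max ≈ 11.8 m

Buckling occurs about the weak axis: I_min = h·b³/12 with b = 94.8 mm (the shorter side).
I_min = 183×94.8³/12 = 1.299×10^7 mm⁴
I = 1.299×10^-5 m⁴
At the buckling limit P_cr = P = 3.770×10^4 N
From P_cr = π²EI/(K·L)²:  L = (1/K)·√(π²EI/P_cr) = (1/2)·√(π²×1.63×10^11×1.299×10^-5/3.770×10^4)
L = 11.8 m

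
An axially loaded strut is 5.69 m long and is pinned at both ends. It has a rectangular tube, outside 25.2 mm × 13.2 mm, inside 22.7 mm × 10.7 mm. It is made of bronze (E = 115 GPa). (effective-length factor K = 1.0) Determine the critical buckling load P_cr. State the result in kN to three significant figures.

P_cr ≈ 0.0881 kN

Weak-axis I_min = (h_o·b_o³ − h_i·b_i³)/12 with b_o = 13.2, b_i = 10.70 mm (shorter outer/inner sides).
I_min = (25.2×13.2³ − 22.70×10.70³)/12 = 2.513×10^3 mm⁴
I = 2.513×10^3 mm⁴ = 2.513×10^-9 m⁴
Effective length L_e = K·L = 1 × 5.69 = 5.690 m
P_cr = π²EI / L_e² = π² × 115×10⁹ × 2.513×10^-9 / 5.690² = 88.08 N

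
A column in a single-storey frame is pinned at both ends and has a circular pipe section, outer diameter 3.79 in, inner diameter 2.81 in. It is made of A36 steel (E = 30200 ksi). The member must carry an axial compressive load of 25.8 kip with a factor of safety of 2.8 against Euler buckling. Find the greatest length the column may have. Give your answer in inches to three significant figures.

L_max ≈ 171 in

d_o = 3.79 in, d_i = 2.81 in
I = π(d_o⁴ − d_i⁴)/64 = π(3.79⁴ − 2.810⁴)/64 = 7.068 in⁴
Required critical load P_cr = n·P = 2.8 × 25.8 = 72.24 kip = 7.224×10^4 lb
From P_cr = π²EI/(K·L)²:  L = (1/K)·√(π²EI/P_cr) = (1/1)·√(π²×3.02×10^7×7.068/7.224×10^4)
L = 171 in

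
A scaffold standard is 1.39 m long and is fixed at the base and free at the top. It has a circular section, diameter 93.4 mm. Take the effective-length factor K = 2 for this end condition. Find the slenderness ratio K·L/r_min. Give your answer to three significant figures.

I = πd⁴/64 = π×93.4⁴/64 = 3.736×10^6 mm⁴
A = 6.851×10^3 mm²;  r_min = √(I/A) = √(3.736×10^6/6.851×10^3) = 23.35 mm
L_e = K·L = 2 × 1.39 m = 2.780 m = 2780.0 mm
λ = L_e / r_min = 2780.0 / 23.35 = 119

λ ≈ 119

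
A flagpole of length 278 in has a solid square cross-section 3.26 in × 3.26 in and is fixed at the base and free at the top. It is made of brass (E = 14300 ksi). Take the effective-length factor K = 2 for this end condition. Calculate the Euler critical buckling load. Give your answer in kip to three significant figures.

I = a⁴/12 = 3.26⁴/12 = 9.412 in⁴
Effective length L_e = K·L = 2 × 278 = 556.0 in
P_cr = π²EI / L_e² = π² × 14300×10³ × 9.412 / 556.0² = 4.297×10^3 lb

P_cr ≈ 4.30 kip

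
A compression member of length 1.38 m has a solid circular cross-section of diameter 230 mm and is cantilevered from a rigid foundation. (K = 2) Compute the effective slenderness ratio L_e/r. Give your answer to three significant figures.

For a solid circle r = d/4 = 230/4 = 57.50 mm
L_e = K·L = 2 × 1.38 m = 2.760 m = 2760.0 mm
λ = L_e / r_min = 2760.0 / 57.50 = 48.0

λ ≈ 48.0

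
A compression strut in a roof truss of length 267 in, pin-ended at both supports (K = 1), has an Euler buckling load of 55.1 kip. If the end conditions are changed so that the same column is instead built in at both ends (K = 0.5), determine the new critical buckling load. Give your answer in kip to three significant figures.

P_cr ≈ 220 kip

P_cr ∝ 1/K², so P_cr,new = P_cr,old × (K_old/K_new)² = 55.1 × (1/0.5)²
= 55.1 × 4.000 = 220 kip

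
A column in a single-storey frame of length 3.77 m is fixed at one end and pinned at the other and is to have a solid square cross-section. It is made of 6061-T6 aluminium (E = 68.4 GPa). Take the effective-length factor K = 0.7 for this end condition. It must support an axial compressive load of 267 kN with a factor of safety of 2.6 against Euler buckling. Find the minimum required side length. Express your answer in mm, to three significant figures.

a ≈ 96.3 mm

Required P_cr = n·P = 2.6 × 267 = 694.2 kN
L_e = K·L = 0.7 × 3.77 = 2.639 m
Required I = P_cr·L_e²/(π²E) = 6.942×10^5 × 2.639² / (π² × 6.84×10^10) = 7.162×10^-6 m⁴
I_req = 7.162×10^6 mm⁴
Solid square: I = a⁴/12  ⇒  a = (12I)^(1/4) = (12×7.162×10^6)^(1/4) = 96.3 mm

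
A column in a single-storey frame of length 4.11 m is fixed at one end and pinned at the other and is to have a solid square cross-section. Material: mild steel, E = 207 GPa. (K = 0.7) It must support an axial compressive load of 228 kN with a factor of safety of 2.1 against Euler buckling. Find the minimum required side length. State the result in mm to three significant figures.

a ≈ 69.5 mm

Required P_cr = n·P = 2.1 × 228 = 478.8 kN
L_e = K·L = 0.7 × 4.11 = 2.877 m
Required I = P_cr·L_e²/(π²E) = 4.788×10^5 × 2.877² / (π² × 2.07×10^11) = 1.940×10^-6 m⁴
I_req = 1.940×10^6 mm⁴
Solid square: I = a⁴/12  ⇒  a = (12I)^(1/4) = (12×1.940×10^6)^(1/4) = 69.5 mm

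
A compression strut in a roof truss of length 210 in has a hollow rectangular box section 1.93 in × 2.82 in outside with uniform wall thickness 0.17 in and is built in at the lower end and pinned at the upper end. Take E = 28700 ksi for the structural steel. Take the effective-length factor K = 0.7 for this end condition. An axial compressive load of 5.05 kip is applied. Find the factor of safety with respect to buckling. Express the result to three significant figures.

Inner dimensions: h_i = 2.82 − 2×0.17 = 2.480 in, b_i = 1.93 − 2×0.17 = 1.590 in
Weak-axis I_min = (h_o·b_o³ − h_i·b_i³)/12 with b_o = 1.93, b_i = 1.590 in (shorter outer/inner sides).
I_min = (2.82×1.93³ − 2.480×1.590³)/12 = 0.8587 in⁴
Effective length L_e = K·L = 0.7 × 210 = 147.0 in
P_cr = π²EI / L_e² = π² × 28700×10³ × 0.8587 / 147.0² = 1.126×10^4 lb
Factor of safety n = P_cr / P = 11.256 / 5.05 = 2.23

n ≈ 2.23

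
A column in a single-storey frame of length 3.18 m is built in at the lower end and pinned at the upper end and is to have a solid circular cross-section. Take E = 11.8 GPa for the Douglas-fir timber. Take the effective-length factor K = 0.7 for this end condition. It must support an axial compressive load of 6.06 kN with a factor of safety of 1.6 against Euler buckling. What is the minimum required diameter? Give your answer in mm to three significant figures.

d ≈ 53.8 mm

Required P_cr = n·P = 1.6 × 6.06 = 9.696 kN
L_e = K·L = 0.7 × 3.18 = 2.226 m
Required I = P_cr·L_e²/(π²E) = 9.696×10^3 × 2.226² / (π² × 1.18×10^10) = 4.125×10^-7 m⁴
I_req = 4.125×10^5 mm⁴
Solid circle: I = πd⁴/64  ⇒  d = (64I/π)^(1/4) = (64×4.125×10^5/π)^(1/4) = 53.8 mm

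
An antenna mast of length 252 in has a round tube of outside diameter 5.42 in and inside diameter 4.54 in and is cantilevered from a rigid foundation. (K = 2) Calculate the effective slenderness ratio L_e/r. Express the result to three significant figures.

λ ≈ 285

d_o = 5.42 in, d_i = 4.54 in
I = π(d_o⁴ − d_i⁴)/64 = π(5.42⁴ − 4.540⁴)/64 = 21.51 in⁴
A = 6.884 in²;  r_min = √(I/A) = √(21.51/6.884) = 1.768 in
L_e = K·L = 2 × 252 = 504.0 in
λ = L_e / r_min = 504.00 / 1.768 = 285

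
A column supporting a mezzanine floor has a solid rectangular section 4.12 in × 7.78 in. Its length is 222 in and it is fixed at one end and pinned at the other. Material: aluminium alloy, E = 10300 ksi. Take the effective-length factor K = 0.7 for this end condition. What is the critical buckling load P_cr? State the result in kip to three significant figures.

Buckling occurs about the weak axis: I_min = h·b³/12 with b = 4.12 in (the shorter side).
I_min = 7.78×4.12³/12 = 45.34 in⁴
Effective length L_e = K·L = 0.7 × 222 = 155.4 in
P_cr = π²EI / L_e² = π² × 10300×10³ × 45.34 / 155.4² = 1.909×10^5 lb

P_cr ≈ 191 kip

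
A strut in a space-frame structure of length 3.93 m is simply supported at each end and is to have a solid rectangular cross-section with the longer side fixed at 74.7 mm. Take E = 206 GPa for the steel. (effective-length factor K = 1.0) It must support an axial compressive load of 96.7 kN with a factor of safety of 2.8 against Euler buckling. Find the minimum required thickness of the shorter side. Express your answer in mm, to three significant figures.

b ≈ 69.1 mm

Required P_cr = n·P = 2.8 × 96.7 = 270.8 kN
L_e = K·L = 1 × 3.93 = 3.930 m
Required I = P_cr·L_e²/(π²E) = 2.708×10^5 × 3.930² / (π² × 2.06×10^11) = 2.057×10^-6 m⁴
I_req = 2.057×10^6 mm⁴
Rectangle, weak axis: I_min = h·b³/12 with h = 74.7 mm fixed  ⇒  b = (12I/h)^(1/3) = 69.1 mm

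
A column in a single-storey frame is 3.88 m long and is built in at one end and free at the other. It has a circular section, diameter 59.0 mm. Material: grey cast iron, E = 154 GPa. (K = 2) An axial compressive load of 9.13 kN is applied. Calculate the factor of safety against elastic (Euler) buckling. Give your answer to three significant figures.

n ≈ 1.64

I = πd⁴/64 = π×59.0⁴/64 = 5.948×10^5 mm⁴
I = 5.948×10^5 mm⁴ = 5.948×10^-7 m⁴
Effective length L_e = K·L = 2 × 3.88 = 7.760 m
P_cr = π²EI / L_e² = π² × 154×10⁹ × 5.948×10^-7 / 7.760² = 1.501×10^4 N
Factor of safety n = P_cr / P = 15.013 / 9.13 = 1.64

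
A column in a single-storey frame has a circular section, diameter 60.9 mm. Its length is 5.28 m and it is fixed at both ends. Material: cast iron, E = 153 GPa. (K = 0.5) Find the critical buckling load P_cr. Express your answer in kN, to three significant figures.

I = πd⁴/64 = π×60.9⁴/64 = 6.752×10^5 mm⁴
I = 6.752×10^5 mm⁴ = 6.752×10^-7 m⁴
Effective length L_e = K·L = 0.5 × 5.28 = 2.640 m
P_cr = π²EI / L_e² = π² × 153×10⁹ × 6.752×10^-7 / 2.640² = 1.463×10^5 N

P_cr ≈ 146 kN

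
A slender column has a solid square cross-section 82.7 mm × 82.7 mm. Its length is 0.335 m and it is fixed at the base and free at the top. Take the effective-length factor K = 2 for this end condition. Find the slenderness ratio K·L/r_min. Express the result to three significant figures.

For a square r = a/√12 = 82.7/√12 = 23.87 mm
L_e = K·L = 2 × 0.335 m = 0.6700 m = 670.00 mm
λ = L_e / r_min = 670.00 / 23.87 = 28.1

λ ≈ 28.1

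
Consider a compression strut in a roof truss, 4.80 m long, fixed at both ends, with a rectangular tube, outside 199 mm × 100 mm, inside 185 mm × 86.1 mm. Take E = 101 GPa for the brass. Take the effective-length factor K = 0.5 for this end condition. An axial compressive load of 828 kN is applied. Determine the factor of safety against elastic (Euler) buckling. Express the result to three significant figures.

Weak-axis I_min = (h_o·b_o³ − h_i·b_i³)/12 with b_o = 100, b_i = 86.10 mm (shorter outer/inner sides).
I_min = (199×100³ − 185.0×86.10³)/12 = 6.743×10^6 mm⁴
I = 6.743×10^6 mm⁴ = 6.743×10^-6 m⁴
Effective length L_e = K·L = 0.5 × 4.80 = 2.400 m
P_cr = π²EI / L_e² = π² × 101×10⁹ × 6.743×10^-6 / 2.400² = 1.167×10^6 N
Factor of safety n = P_cr / P = 1167.0 / 828 = 1.41

n ≈ 1.41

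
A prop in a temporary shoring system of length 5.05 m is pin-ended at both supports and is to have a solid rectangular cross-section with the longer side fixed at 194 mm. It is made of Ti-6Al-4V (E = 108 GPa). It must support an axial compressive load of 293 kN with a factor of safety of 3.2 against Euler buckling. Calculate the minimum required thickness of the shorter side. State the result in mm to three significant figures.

b ≈ 112 mm

Required P_cr = n·P = 3.2 × 293 = 937.6 kN
L_e = K·L = 1 × 5.05 = 5.050 m
Required I = P_cr·L_e²/(π²E) = 9.376×10^5 × 5.050² / (π² × 1.08×10^11) = 2.243×10^-5 m⁴
I_req = 2.243×10^7 mm⁴
Rectangle, weak axis: I_min = h·b³/12 with h = 194 mm fixed  ⇒  b = (12I/h)^(1/3) = 112 mm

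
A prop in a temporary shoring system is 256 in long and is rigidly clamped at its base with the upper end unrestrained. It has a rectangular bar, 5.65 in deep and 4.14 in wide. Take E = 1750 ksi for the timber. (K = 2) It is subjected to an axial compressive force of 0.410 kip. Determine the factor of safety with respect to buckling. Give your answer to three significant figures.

Buckling occurs about the weak axis: I_min = h·b³/12 with b = 4.14 in (the shorter side).
I_min = 5.65×4.14³/12 = 33.41 in⁴
Effective length L_e = K·L = 2 × 256 = 512.0 in
P_cr = π²EI / L_e² = π² × 1750×10³ × 33.41 / 512.0² = 2.201×10^3 lb
Factor of safety n = P_cr / P = 2.2012 / 0.410 = 5.37

n ≈ 5.37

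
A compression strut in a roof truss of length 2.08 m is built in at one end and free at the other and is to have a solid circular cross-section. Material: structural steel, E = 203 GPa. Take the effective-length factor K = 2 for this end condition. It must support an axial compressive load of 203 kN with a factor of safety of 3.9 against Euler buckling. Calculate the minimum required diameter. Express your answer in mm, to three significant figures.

Required P_cr = n·P = 3.9 × 203 = 791.7 kN
L_e = K·L = 2 × 2.08 = 4.160 m
Required I = P_cr·L_e²/(π²E) = 7.917×10^5 × 4.160² / (π² × 2.03×10^11) = 6.838×10^-6 m⁴
I_req = 6.838×10^6 mm⁴
Solid circle: I = πd⁴/64  ⇒  d = (64I/π)^(1/4) = (64×6.838×10^6/π)^(1/4) = 109 mm

d ≈ 109 mm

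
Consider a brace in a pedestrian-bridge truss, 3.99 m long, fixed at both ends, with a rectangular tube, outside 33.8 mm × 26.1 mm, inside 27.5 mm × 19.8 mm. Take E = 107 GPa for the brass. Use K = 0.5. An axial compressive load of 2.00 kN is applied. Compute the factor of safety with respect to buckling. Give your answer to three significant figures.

Weak-axis I_min = (h_o·b_o³ − h_i·b_i³)/12 with b_o = 26.1, b_i = 19.80 mm (shorter outer/inner sides).
I_min = (33.8×26.1³ − 27.50×19.80³)/12 = 3.229×10^4 mm⁴
I = 3.229×10^4 mm⁴ = 3.229×10^-8 m⁴
Effective length L_e = K·L = 0.5 × 3.99 = 1.995 m
P_cr = π²EI / L_e² = π² × 107×10⁹ × 3.229×10^-8 / 1.995² = 8.568×10^3 N
Factor of safety n = P_cr / P = 8.5678 / 2.00 = 4.28

n ≈ 4.28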